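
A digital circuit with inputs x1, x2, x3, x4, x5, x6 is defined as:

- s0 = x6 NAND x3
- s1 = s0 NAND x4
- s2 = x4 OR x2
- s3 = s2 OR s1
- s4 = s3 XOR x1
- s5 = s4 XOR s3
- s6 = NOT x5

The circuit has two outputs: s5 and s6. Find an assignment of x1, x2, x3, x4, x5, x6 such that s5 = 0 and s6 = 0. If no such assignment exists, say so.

Check with x1=0, x2=1, x3=1, x4=0, x5=1, x6=1:
s0 = x6 NAND x3 = 1 NAND 1 = 0
s1 = s0 NAND x4 = 0 NAND 0 = 1
s2 = x4 OR x2 = 0 OR 1 = 1
s3 = s2 OR s1 = 1 OR 1 = 1
s4 = s3 XOR x1 = 1 XOR 0 = 1
s5 = s4 XOR s3 = 1 XOR 1 = 0
s6 = NOT x5 = NOT 1 = 0
So s5 = 0 and s6 = 0.

x1=0, x2=1, x3=1, x4=0, x5=1, x6=1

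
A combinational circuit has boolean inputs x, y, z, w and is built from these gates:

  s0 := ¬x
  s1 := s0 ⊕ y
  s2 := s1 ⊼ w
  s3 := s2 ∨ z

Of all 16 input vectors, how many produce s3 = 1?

s3 = s2 ∨ z must be 1, so at least one of s2, z is 1.
Enumerating the 16 input combinations, 14 give s3 = 1 and 2 give s3 = 0.

14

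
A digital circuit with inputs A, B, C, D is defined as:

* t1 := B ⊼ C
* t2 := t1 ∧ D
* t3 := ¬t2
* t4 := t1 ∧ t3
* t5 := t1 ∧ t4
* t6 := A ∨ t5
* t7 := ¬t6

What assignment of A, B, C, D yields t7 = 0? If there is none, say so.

Check with A=1 B=1 C=1 D=0:
t1 = B ⊼ C = 1 ⊼ 1 = 0
t2 = t1 ∧ D = 0 ∧ 0 = 0
t3 = ¬t2 = ¬0 = 1
t4 = t1 ∧ t3 = 0 ∧ 1 = 0
t5 = t1 ∧ t4 = 0 ∧ 0 = 0
t6 = A ∨ t5 = 1 ∨ 0 = 1
t7 = ¬t6 = ¬1 = 0
So t7 = 0 as required.

A=1 B=1 C=1 D=0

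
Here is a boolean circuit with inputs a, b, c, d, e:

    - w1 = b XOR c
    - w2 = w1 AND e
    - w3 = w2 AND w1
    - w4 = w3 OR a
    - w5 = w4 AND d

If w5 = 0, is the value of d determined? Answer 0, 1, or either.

either

Both values of d occur among assignments with w5 = 0:
  d=0: a=0, b=0, c=0, d=0, e=0
  d=1: a=0, b=0, c=0, d=1, e=0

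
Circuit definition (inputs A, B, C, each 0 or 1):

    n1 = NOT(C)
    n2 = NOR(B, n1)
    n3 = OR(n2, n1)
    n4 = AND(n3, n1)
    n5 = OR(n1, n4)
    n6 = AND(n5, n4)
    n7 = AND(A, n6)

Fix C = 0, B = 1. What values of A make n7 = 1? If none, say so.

n7 = AND(A, n6) must be 1, so both A = 1 and n6 = 1.
Check with C = 0, B = 1 and A=1:
n1 = NOT(C) = NOT 0 = 1
n2 = NOR(B, n1) = NOR(1, 1) = 0
n3 = OR(n2, n1) = OR(0, 1) = 1
n4 = AND(n3, n1) = AND(1, 1) = 1
n5 = OR(n1, n4) = OR(1, 1) = 1
n6 = AND(n5, n4) = AND(1, 1) = 1
n7 = AND(A, n6) = AND(1, 1) = 1
So n7 = 1.

A=1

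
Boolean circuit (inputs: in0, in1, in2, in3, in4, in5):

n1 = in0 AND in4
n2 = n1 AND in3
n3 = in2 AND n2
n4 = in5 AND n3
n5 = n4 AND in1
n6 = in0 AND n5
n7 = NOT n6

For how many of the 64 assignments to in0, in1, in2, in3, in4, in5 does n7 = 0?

1

n7 = NOT n6 must be 0, so n6 = 1.
n6 = in0 AND n5 must be 1, so both in0 = 1 and n5 = 1.
Satisfying assignments:
  in0=1, in1=1, in2=1, in3=1, in4=1, in5=1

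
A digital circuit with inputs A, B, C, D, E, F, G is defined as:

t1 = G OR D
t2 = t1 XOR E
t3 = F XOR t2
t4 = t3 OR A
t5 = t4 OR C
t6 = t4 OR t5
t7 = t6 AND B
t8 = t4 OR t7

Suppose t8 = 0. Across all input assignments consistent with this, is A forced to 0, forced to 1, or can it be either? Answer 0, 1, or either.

0

t8 = t4 OR t7 must be 0, so both t4 = 0 and t7 = 0.
t4 = t3 OR A must be 0, so both t3 = 0 and A = 0.
t7 = t6 AND B must be 0, so at least one of t6, B is 0.
Every assignment with t8 = 0 has A = 0; there are 24 such assignment(s).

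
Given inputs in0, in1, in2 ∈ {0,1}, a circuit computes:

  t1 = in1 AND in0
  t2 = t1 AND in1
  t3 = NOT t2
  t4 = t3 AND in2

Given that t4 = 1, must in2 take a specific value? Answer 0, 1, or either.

1

t4 = t3 AND in2 must be 1, so both t3 = 1 and in2 = 1.
t3 = NOT t2 must be 1, so t2 = 0.
Every assignment with t4 = 1 has in2 = 1; there are 3 such assignment(s).
  in0=0, in1=0, in2=1
  in0=0, in1=1, in2=1
  in0=1, in1=0, in2=1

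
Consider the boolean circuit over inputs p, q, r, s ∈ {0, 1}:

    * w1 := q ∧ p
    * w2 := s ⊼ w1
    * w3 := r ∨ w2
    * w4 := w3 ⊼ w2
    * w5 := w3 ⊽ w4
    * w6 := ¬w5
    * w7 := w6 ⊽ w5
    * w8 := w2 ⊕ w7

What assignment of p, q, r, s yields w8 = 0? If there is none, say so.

p=1, q=1, r=1, s=1

Check with p=1, q=1, r=1, s=1:
w1 = q ∧ p = 1 ∧ 1 = 1
w2 = s ⊼ w1 = 1 ⊼ 1 = 0
w3 = r ∨ w2 = 1 ∨ 0 = 1
w4 = w3 ⊼ w2 = 1 ⊼ 0 = 1
w5 = w3 ⊽ w4 = 1 ⊽ 1 = 0
w6 = ¬w5 = ¬0 = 1
w7 = w6 ⊽ w5 = 1 ⊽ 0 = 0
w8 = w2 ⊕ w7 = 0 ⊕ 0 = 0
So w8 = 0 as required.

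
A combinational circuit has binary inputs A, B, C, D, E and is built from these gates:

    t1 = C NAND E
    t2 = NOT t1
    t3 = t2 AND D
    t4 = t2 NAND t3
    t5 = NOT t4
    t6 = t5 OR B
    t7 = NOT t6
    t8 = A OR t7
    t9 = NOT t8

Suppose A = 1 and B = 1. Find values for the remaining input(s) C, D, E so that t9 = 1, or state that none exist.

With A = 1 and B = 1 fixed, none of the 8 settings of C, D, E give t9 = 1.
For example, with C=0, D=0, E=1:
t1 = C NAND E = 0 NAND 1 = 1
t2 = NOT t1 = NOT 1 = 0
t3 = t2 AND D = 0 AND 0 = 0
t4 = t2 NAND t3 = 0 NAND 0 = 1
t5 = NOT t4 = NOT 1 = 0
t6 = t5 OR B = 0 OR 1 = 1
t7 = NOT t6 = NOT 1 = 0
t8 = A OR t7 = 1 OR 0 = 1
t9 = NOT t8 = NOT 1 = 0
giving t9 = 0 ≠ 1.

no solution exists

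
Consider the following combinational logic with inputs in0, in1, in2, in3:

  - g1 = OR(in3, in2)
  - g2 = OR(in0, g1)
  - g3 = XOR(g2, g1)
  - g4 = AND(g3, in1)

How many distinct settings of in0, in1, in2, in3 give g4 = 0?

15

g4 = AND(g3, in1) must be 0, so at least one of g3, in1 is 0.
Enumerating the 16 input combinations, 15 give g4 = 0 and 1 give g4 = 1.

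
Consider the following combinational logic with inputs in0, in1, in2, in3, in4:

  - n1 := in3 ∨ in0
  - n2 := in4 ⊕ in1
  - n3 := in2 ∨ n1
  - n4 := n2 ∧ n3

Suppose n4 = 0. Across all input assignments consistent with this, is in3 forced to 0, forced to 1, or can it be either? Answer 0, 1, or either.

Both values of in3 occur among assignments with n4 = 0:
  in3=0: in0=0, in1=0, in2=0, in3=0, in4=0
  in3=1: in0=0, in1=0, in2=0, in3=1, in4=0

either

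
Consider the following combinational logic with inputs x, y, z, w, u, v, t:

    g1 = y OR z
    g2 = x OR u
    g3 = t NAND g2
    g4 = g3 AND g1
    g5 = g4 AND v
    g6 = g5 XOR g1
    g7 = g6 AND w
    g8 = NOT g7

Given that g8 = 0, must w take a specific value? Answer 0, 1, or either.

g8 = NOT g7 must be 0, so g7 = 1.
g7 = g6 AND w must be 1, so both g6 = 1 and w = 1.
g6 = g5 XOR g1 must be 1, so g5 and g1 differ.
Every assignment with g8 = 0 has w = 1; there are 33 such assignment(s).

1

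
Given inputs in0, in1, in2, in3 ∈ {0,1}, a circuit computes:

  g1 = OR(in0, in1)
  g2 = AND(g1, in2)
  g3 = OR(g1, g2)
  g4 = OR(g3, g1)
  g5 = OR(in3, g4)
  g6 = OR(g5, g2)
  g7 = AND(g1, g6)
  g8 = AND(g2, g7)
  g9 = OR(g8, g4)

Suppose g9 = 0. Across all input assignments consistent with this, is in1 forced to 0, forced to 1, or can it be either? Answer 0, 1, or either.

0

g9 = OR(g8, g4) must be 0, so both g8 = 0 and g4 = 0.
g8 = AND(g2, g7) must be 0, so at least one of g2, g7 is 0.
g4 = OR(g3, g1) must be 0, so both g3 = 0 and g1 = 0.
Every assignment with g9 = 0 has in1 = 0; there are 4 such assignment(s).
  in0=0, in1=0, in2=0, in3=0
  in0=0, in1=0, in2=0, in3=1
  in0=0, in1=0, in2=1, in3=0
  in0=0, in1=0, in2=1, in3=1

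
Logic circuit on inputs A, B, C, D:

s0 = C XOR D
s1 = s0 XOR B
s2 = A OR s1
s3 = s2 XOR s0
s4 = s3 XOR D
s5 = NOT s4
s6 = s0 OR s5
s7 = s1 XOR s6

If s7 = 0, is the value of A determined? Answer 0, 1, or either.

Both values of A occur among assignments with s7 = 0:
  A=0: A=0, B=0, C=0, D=1
  A=1: A=1, B=0, C=0, D=0

either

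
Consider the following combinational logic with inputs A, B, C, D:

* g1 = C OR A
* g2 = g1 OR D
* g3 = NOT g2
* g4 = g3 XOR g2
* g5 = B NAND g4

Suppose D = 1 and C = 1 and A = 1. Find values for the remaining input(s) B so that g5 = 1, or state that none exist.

B=0

Check with D = 1 and C = 1 and A = 1 and B=0:
g1 = C OR A = 1 OR 1 = 1
g2 = g1 OR D = 1 OR 1 = 1
g3 = NOT g2 = NOT 1 = 0
g4 = g3 XOR g2 = 0 XOR 1 = 1
g5 = B NAND g4 = 0 NAND 1 = 1
So g5 = 1.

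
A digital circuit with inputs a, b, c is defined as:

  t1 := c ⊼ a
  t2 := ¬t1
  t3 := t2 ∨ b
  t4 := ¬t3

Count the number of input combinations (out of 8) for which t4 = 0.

5

t4 = ¬t3 must be 0, so t3 = 1.
t3 = t2 ∨ b must be 1, so at least one of t2, b is 1.
Enumerating the 8 input combinations, 5 give t4 = 0 and 3 give t4 = 1.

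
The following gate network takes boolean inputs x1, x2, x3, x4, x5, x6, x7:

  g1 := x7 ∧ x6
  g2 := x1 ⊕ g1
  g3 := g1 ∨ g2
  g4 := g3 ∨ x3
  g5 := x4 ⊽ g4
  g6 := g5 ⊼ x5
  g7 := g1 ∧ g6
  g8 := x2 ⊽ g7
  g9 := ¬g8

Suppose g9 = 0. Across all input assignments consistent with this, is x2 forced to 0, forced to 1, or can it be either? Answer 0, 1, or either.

g9 = ¬g8 must be 0, so g8 = 1.
g8 = x2 ⊽ g7 must be 1, so both x2 = 0 and g7 = 0.
g7 = g1 ∧ g6 must be 0, so at least one of g1, g6 is 0.
Every assignment with g9 = 0 has x2 = 0; there are 48 such assignment(s).

0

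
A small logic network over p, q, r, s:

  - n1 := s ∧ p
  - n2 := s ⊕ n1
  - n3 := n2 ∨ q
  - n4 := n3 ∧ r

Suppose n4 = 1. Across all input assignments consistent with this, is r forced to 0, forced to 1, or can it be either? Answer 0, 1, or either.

n4 = n3 ∧ r must be 1, so both n3 = 1 and r = 1.
Every assignment with n4 = 1 has r = 1; there are 5 such assignment(s).

1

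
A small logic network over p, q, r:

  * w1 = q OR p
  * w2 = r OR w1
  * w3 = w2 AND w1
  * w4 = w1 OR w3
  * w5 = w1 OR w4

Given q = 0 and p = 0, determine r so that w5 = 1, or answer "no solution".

no solution exists

With q = 0 and p = 0 fixed, none of the 2 settings of r give w5 = 1.
For example, with r=1:
w1 = q OR p = 0 OR 0 = 0
w2 = r OR w1 = 1 OR 0 = 1
w3 = w2 AND w1 = 1 AND 0 = 0
w4 = w1 OR w3 = 0 OR 0 = 0
w5 = w1 OR w4 = 0 OR 0 = 0
giving w5 = 0 ≠ 1.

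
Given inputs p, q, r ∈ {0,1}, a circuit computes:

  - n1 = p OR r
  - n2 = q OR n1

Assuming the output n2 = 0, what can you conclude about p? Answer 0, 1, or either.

n2 = q OR n1 must be 0, so both q = 0 and n1 = 0.
n1 = p OR r must be 0, so both p = 0 and r = 0.
Every assignment with n2 = 0 has p = 0; there are 1 such assignment(s).
  p=0, q=0, r=0

0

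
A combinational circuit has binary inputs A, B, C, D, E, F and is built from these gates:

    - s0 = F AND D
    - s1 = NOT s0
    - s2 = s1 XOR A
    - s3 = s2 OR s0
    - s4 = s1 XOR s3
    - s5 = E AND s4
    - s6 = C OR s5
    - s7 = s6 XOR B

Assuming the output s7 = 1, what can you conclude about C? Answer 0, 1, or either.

either

Both values of C occur among assignments with s7 = 1:
  C=0: A=0, B=0, C=0, D=1, E=1, F=1
  C=1: A=0, B=0, C=1, D=0, E=0, F=0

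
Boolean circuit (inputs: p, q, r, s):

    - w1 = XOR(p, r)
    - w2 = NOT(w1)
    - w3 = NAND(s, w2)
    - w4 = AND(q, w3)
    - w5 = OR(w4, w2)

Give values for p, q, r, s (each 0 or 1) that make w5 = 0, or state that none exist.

Check with p=1, q=0, r=0, s=1:
w1 = XOR(p, r) = XOR(1, 0) = 1
w2 = NOT(w1) = NOT 1 = 0
w3 = NAND(s, w2) = NAND(1, 0) = 1
w4 = AND(q, w3) = AND(0, 1) = 0
w5 = OR(w4, w2) = OR(0, 0) = 0
So w5 = 0 as required.

p=1, q=0, r=0, s=1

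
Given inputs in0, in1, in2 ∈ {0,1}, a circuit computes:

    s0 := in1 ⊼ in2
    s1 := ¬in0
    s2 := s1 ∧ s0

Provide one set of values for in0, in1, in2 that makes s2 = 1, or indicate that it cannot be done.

s2 = s1 ∧ s0 must be 1, so both s1 = 1 and s0 = 1.
s1 = ¬in0 must be 1, so in0 = 0.
s0 = in1 ⊼ in2 must be 1, so at least one of in1, in2 is 0.
Check with in0=0, in1=1, in2=0:
s0 = in1 ⊼ in2 = 1 ⊼ 0 = 1
s1 = ¬in0 = ¬0 = 1
s2 = s1 ∧ s0 = 1 ∧ 1 = 1
So s2 = 1 as required.

in0=0, in1=1, in2=0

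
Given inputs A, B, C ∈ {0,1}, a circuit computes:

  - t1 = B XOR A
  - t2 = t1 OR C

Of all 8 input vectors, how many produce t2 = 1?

t2 = t1 OR C must be 1, so at least one of t1, C is 1.
Enumerating the 8 input combinations, 6 give t2 = 1 and 2 give t2 = 0.

6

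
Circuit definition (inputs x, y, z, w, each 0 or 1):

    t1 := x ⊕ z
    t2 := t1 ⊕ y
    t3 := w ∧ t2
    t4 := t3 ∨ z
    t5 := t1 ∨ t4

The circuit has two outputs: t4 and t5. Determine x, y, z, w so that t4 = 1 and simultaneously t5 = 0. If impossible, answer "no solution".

Across all 16 input combinations, none give both t4 = 1 and t5 = 0.

no solution exists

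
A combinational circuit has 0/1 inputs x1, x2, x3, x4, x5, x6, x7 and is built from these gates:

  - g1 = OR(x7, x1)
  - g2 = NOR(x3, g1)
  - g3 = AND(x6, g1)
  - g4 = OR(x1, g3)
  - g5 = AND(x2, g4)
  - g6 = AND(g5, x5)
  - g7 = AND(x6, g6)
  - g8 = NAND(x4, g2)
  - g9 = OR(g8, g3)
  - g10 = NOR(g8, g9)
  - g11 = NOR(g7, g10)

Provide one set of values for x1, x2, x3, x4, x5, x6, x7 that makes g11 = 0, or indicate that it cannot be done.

x1=1 x2=1 x3=1 x4=0 x5=1 x6=1 x7=1

Check with x1=1 x2=1 x3=1 x4=0 x5=1 x6=1 x7=1:
g1 = OR(x7, x1) = OR(1, 1) = 1
g2 = NOR(x3, g1) = NOR(1, 1) = 0
g3 = AND(x6, g1) = AND(1, 1) = 1
g4 = OR(x1, g3) = OR(1, 1) = 1
g5 = AND(x2, g4) = AND(1, 1) = 1
g6 = AND(g5, x5) = AND(1, 1) = 1
g7 = AND(x6, g6) = AND(1, 1) = 1
g8 = NAND(x4, g2) = NAND(0, 0) = 1
g9 = OR(g8, g3) = OR(1, 1) = 1
g10 = NOR(g8, g9) = NOR(1, 1) = 0
g11 = NOR(g7, g10) = NOR(1, 0) = 0
So g11 = 0 as required.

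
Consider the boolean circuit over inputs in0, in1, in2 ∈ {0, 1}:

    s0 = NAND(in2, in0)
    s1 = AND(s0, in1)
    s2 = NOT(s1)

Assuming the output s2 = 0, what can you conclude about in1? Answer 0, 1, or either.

s2 = NOT(s1) must be 0, so s1 = 1.
Every assignment with s2 = 0 has in1 = 1; there are 3 such assignment(s).
  in0=0, in1=1, in2=0
  in0=0, in1=1, in2=1
  in0=1, in1=1, in2=0

1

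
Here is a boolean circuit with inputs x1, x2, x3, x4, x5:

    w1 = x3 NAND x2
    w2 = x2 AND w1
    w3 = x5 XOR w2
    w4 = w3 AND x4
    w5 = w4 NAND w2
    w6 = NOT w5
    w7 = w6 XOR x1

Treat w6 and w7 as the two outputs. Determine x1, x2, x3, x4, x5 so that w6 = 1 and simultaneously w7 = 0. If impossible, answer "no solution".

Check with x1=1, x2=1, x3=0, x4=1, x5=0:
w1 = x3 NAND x2 = 0 NAND 1 = 1
w2 = x2 AND w1 = 1 AND 1 = 1
w3 = x5 XOR w2 = 0 XOR 1 = 1
w4 = w3 AND x4 = 1 AND 1 = 1
w5 = w4 NAND w2 = 1 NAND 1 = 0
w6 = NOT w5 = NOT 0 = 1
w7 = w6 XOR x1 = 1 XOR 1 = 0
So w6 = 1 and w7 = 0.

x1=1, x2=1, x3=0, x4=1, x5=0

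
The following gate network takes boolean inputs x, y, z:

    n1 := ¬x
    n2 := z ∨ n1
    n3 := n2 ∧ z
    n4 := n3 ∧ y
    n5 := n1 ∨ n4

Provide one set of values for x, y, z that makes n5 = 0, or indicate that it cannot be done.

n5 = n1 ∨ n4 must be 0, so both n1 = 0 and n4 = 0.
n1 = ¬x must be 0, so x = 1.
n4 = n3 ∧ y must be 0, so at least one of n3, y is 0.
Check with x=1, y=1, z=0:
n1 = ¬x = ¬1 = 0
n2 = z ∨ n1 = 0 ∨ 0 = 0
n3 = n2 ∧ z = 0 ∧ 0 = 0
n4 = n3 ∧ y = 0 ∧ 1 = 0
n5 = n1 ∨ n4 = 0 ∨ 0 = 0
So n5 = 0 as required.

x=1, y=1, z=0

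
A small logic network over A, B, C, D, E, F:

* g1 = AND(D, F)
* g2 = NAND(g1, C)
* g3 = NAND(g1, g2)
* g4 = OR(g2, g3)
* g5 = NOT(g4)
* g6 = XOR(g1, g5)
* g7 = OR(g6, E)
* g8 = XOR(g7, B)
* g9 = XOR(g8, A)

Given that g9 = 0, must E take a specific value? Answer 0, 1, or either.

either

Both values of E occur among assignments with g9 = 0:
  E=0: A=0, B=0, C=0, D=0, E=0, F=0
  E=1: A=0, B=1, C=0, D=0, E=1, F=0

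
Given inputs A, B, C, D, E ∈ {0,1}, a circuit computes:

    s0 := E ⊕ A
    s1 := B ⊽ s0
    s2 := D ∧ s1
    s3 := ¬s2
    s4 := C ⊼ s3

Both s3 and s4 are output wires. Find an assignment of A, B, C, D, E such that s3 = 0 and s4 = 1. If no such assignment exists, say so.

Check with A=1, B=0, C=0, D=1, E=1:
s0 = E ⊕ A = 1 ⊕ 1 = 0
s1 = B ⊽ s0 = 0 ⊽ 0 = 1
s2 = D ∧ s1 = 1 ∧ 1 = 1
s3 = ¬s2 = ¬1 = 0
s4 = C ⊼ s3 = 0 ⊼ 0 = 1
So s3 = 0 and s4 = 1.

A=1, B=0, C=0, D=1, E=1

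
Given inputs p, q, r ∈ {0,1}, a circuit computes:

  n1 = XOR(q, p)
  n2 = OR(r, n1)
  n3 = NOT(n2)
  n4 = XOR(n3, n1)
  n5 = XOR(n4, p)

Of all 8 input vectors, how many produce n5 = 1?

n5 = XOR(n4, p) must be 1, so n4 and p differ.
Satisfying assignments:
  p=0, q=0, r=0
  p=0, q=1, r=0
  p=0, q=1, r=1
  p=1, q=1, r=1

4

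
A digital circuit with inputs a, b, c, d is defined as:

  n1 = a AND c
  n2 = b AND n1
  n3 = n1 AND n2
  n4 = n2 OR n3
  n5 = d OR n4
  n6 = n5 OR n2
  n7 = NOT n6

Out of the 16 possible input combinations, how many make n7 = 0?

n7 = NOT n6 must be 0, so n6 = 1.
n6 = n5 OR n2 must be 1, so at least one of n5, n2 is 1.
Enumerating the 16 input combinations, 9 give n7 = 0 and 7 give n7 = 1.

9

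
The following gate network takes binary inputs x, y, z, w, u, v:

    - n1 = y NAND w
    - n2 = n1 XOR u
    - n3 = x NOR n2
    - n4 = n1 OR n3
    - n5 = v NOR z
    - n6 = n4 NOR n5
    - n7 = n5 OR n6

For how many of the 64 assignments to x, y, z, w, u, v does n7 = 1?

25

n7 = n5 OR n6 must be 1, so at least one of n5, n6 is 1.
Enumerating the 64 input combinations, 25 give n7 = 1 and 39 give n7 = 0.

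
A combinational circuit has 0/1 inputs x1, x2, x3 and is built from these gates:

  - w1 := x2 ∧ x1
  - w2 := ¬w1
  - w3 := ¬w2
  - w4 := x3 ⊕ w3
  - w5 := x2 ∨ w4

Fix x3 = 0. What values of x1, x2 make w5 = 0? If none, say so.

x1=0 x2=0

Check with x3 = 0 and x1=0, x2=0:
w1 = x2 ∧ x1 = 0 ∧ 0 = 0
w2 = ¬w1 = ¬0 = 1
w3 = ¬w2 = ¬1 = 0
w4 = x3 ⊕ w3 = 0 ⊕ 0 = 0
w5 = x2 ∨ w4 = 0 ∨ 0 = 0
So w5 = 0.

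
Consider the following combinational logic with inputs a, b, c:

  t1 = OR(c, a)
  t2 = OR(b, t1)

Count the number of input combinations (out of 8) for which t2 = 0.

t2 = OR(b, t1) must be 0, so both b = 0 and t1 = 0.
t1 = OR(c, a) must be 0, so both c = 0 and a = 0.
Satisfying assignments:
  a=0, b=0, c=0

1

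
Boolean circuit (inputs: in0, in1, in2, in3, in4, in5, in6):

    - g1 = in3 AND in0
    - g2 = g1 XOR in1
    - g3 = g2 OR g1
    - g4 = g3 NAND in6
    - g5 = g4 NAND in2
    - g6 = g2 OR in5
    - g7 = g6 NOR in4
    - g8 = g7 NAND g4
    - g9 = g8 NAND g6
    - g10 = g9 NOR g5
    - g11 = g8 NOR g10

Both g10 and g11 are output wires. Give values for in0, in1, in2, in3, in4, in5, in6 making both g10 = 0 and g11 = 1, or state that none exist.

Check with in0=0 in1=0 in2=0 in3=1 in4=0 in5=0 in6=1:
g1 = in3 AND in0 = 1 AND 0 = 0
g2 = g1 XOR in1 = 0 XOR 0 = 0
g3 = g2 OR g1 = 0 OR 0 = 0
g4 = g3 NAND in6 = 0 NAND 1 = 1
g5 = g4 NAND in2 = 1 NAND 0 = 1
g6 = g2 OR in5 = 0 OR 0 = 0
g7 = g6 NOR in4 = 0 NOR 0 = 1
g8 = g7 NAND g4 = 1 NAND 1 = 0
g9 = g8 NAND g6 = 0 NAND 0 = 1
g10 = g9 NOR g5 = 1 NOR 1 = 0
g11 = g8 NOR g10 = 0 NOR 0 = 1
So g10 = 0 and g11 = 1.

in0=0 in1=0 in2=0 in3=1 in4=0 in5=0 in6=1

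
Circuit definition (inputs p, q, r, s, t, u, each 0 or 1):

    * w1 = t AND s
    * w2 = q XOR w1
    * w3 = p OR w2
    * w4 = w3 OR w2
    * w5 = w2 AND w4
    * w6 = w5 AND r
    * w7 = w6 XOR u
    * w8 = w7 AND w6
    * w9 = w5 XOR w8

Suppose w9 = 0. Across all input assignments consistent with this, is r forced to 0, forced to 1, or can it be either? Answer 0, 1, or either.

either

Both values of r occur among assignments with w9 = 0:
  r=0: p=0, q=0, r=0, s=0, t=0, u=0
  r=1: p=0, q=0, r=1, s=0, t=0, u=0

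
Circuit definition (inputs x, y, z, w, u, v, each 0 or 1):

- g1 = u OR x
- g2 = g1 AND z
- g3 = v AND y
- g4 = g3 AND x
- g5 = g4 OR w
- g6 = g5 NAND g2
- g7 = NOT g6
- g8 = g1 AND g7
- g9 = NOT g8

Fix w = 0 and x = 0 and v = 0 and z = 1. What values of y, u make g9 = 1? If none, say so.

y=0 u=0

Check with w = 0 and x = 0 and v = 0 and z = 1 and y=0, u=0:
g1 = u OR x = 0 OR 0 = 0
g2 = g1 AND z = 0 AND 1 = 0
g3 = v AND y = 0 AND 0 = 0
g4 = g3 AND x = 0 AND 0 = 0
g5 = g4 OR w = 0 OR 0 = 0
g6 = g5 NAND g2 = 0 NAND 0 = 1
g7 = NOT g6 = NOT 1 = 0
g8 = g1 AND g7 = 0 AND 0 = 0
g9 = NOT g8 = NOT 0 = 1
So g9 = 1.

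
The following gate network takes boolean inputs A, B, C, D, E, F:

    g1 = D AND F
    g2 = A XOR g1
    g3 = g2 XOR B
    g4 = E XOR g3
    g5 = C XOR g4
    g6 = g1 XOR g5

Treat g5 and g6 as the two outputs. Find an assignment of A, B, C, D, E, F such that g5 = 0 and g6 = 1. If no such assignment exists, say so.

Check with A=1, B=1, C=0, D=1, E=1, F=1:
g1 = D AND F = 1 AND 1 = 1
g2 = A XOR g1 = 1 XOR 1 = 0
g3 = g2 XOR B = 0 XOR 1 = 1
g4 = E XOR g3 = 1 XOR 1 = 0
g5 = C XOR g4 = 0 XOR 0 = 0
g6 = g1 XOR g5 = 1 XOR 0 = 1
So g5 = 0 and g6 = 1.

A=1, B=1, C=0, D=1, E=1, F=1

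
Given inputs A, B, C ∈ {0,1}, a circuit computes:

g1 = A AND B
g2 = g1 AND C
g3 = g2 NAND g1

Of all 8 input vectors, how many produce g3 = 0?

1

g3 = g2 NAND g1 must be 0, so both g2 = 1 and g1 = 1.
Satisfying assignments:
  A=1, B=1, C=1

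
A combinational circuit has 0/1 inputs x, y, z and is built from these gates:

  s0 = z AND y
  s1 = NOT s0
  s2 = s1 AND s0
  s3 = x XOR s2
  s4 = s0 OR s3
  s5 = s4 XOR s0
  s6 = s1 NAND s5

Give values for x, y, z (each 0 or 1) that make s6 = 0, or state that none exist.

Check with x=1, y=0, z=1:
s0 = z AND y = 1 AND 0 = 0
s1 = NOT s0 = NOT 0 = 1
s2 = s1 AND s0 = 1 AND 0 = 0
s3 = x XOR s2 = 1 XOR 0 = 1
s4 = s0 OR s3 = 0 OR 1 = 1
s5 = s4 XOR s0 = 1 XOR 0 = 1
s6 = s1 NAND s5 = 1 NAND 1 = 0
So s6 = 0 as required.

x=1, y=0, z=1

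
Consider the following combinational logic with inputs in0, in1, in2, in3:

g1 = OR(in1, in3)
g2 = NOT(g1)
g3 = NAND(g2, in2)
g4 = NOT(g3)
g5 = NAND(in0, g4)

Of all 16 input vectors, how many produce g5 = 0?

g5 = NAND(in0, g4) must be 0, so both in0 = 1 and g4 = 1.
g4 = NOT(g3) must be 1, so g3 = 0.
Enumerating the 16 input combinations, 1 give g5 = 0 and 15 give g5 = 1.

1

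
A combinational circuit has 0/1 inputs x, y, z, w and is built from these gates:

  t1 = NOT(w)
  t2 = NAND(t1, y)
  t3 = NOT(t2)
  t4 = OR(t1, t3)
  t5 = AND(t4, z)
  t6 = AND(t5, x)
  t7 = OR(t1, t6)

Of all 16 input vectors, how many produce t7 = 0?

8

t7 = OR(t1, t6) must be 0, so both t1 = 0 and t6 = 0.
t1 = NOT(w) must be 0, so w = 1.
t6 = AND(t5, x) must be 0, so at least one of t5, x is 0.
Enumerating the 16 input combinations, 8 give t7 = 0 and 8 give t7 = 1.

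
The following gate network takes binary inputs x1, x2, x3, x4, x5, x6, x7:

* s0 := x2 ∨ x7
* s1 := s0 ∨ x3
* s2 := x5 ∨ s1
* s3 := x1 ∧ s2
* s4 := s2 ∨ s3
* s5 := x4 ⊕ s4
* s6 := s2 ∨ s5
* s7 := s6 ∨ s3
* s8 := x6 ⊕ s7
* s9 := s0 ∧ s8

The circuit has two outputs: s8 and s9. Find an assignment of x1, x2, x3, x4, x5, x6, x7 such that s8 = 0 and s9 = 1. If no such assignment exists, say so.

no solution exists

Across all 128 input combinations, none give both s8 = 0 and s9 = 1.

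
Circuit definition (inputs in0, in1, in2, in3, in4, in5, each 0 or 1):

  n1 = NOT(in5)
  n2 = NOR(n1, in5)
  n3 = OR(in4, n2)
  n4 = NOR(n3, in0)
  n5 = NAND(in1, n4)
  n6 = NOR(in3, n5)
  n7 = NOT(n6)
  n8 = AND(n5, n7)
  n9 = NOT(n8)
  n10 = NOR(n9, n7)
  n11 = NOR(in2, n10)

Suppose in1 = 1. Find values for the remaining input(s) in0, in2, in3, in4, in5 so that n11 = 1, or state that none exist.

in0=1 in2=0 in3=0 in4=0 in5=0

Check with in1 = 1 and in0=1, in2=0, in3=0, in4=0, in5=0:
n1 = NOT(in5) = NOT 0 = 1
n2 = NOR(n1, in5) = NOR(1, 0) = 0
n3 = OR(in4, n2) = OR(0, 0) = 0
n4 = NOR(n3, in0) = NOR(0, 1) = 0
n5 = NAND(in1, n4) = NAND(1, 0) = 1
n6 = NOR(in3, n5) = NOR(0, 1) = 0
n7 = NOT(n6) = NOT 0 = 1
n8 = AND(n5, n7) = AND(1, 1) = 1
n9 = NOT(n8) = NOT 1 = 0
n10 = NOR(n9, n7) = NOR(0, 1) = 0
n11 = NOR(in2, n10) = NOR(0, 0) = 1
So n11 = 1.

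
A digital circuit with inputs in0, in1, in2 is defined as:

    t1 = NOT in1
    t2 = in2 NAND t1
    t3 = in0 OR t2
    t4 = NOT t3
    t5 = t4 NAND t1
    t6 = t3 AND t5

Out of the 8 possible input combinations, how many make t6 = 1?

t6 = t3 AND t5 must be 1, so both t3 = 1 and t5 = 1.
t3 = in0 OR t2 must be 1, so at least one of in0, t2 is 1.
Enumerating the 8 input combinations, 7 give t6 = 1 and 1 give t6 = 0.

7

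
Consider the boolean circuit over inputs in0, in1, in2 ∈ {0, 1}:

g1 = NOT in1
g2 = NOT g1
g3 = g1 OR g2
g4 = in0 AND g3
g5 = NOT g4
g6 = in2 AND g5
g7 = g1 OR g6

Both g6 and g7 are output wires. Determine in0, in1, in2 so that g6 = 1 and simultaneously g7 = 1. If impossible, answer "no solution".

Check with in0=0, in1=1, in2=1:
g1 = NOT in1 = NOT 1 = 0
g2 = NOT g1 = NOT 0 = 1
g3 = g1 OR g2 = 0 OR 1 = 1
g4 = in0 AND g3 = 0 AND 1 = 0
g5 = NOT g4 = NOT 0 = 1
g6 = in2 AND g5 = 1 AND 1 = 1
g7 = g1 OR g6 = 0 OR 1 = 1
So g6 = 1 and g7 = 1.

in0=0, in1=1, in2=1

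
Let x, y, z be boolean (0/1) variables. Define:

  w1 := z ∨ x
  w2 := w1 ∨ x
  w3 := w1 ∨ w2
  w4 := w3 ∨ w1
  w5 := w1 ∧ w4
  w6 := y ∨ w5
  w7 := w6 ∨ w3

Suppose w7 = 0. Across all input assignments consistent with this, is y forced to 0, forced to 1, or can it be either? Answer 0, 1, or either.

0

w7 = w6 ∨ w3 must be 0, so both w6 = 0 and w3 = 0.
Every assignment with w7 = 0 has y = 0; there are 1 such assignment(s).
  x=0, y=0, z=0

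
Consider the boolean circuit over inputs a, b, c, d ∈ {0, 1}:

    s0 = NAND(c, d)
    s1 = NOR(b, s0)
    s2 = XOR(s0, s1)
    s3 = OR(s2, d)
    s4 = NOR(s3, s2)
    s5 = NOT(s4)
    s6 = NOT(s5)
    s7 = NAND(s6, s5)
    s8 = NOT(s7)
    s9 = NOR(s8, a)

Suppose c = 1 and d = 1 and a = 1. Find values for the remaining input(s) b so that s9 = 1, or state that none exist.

With c = 1 and d = 1 and a = 1 fixed, none of the 2 settings of b give s9 = 1.
For example, with b=0:
s0 = NAND(c, d) = NAND(1, 1) = 0
s1 = NOR(b, s0) = NOR(0, 0) = 1
s2 = XOR(s0, s1) = XOR(0, 1) = 1
s3 = OR(s2, d) = OR(1, 1) = 1
s4 = NOR(s3, s2) = NOR(1, 1) = 0
s5 = NOT(s4) = NOT 0 = 1
s6 = NOT(s5) = NOT 1 = 0
s7 = NAND(s6, s5) = NAND(0, 1) = 1
s8 = NOT(s7) = NOT 1 = 0
s9 = NOR(s8, a) = NOR(0, 1) = 0
giving s9 = 0 ≠ 1.

no solution exists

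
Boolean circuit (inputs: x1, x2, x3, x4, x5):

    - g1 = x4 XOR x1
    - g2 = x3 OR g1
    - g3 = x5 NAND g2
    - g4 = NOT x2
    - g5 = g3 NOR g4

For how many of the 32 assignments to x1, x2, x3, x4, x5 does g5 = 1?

6

g5 = g3 NOR g4 must be 1, so both g3 = 0 and g4 = 0.
g3 = x5 NAND g2 must be 0, so both x5 = 1 and g2 = 1.
g4 = NOT x2 must be 0, so x2 = 1.
Satisfying assignments:
  x1=0, x2=1, x3=0, x4=1, x5=1
  x1=0, x2=1, x3=1, x4=0, x5=1
  x1=0, x2=1, x3=1, x4=1, x5=1
  x1=1, x2=1, x3=0, x4=0, x5=1
  x1=1, x2=1, x3=1, x4=0, x5=1
  x1=1, x2=1, x3=1, x4=1, x5=1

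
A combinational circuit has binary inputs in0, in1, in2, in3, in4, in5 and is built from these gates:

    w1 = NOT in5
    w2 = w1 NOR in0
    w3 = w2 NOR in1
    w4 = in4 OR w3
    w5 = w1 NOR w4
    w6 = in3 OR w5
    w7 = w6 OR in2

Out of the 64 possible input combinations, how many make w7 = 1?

51

w7 = w6 OR in2 must be 1, so at least one of w6, in2 is 1.
Enumerating the 64 input combinations, 51 give w7 = 1 and 13 give w7 = 0.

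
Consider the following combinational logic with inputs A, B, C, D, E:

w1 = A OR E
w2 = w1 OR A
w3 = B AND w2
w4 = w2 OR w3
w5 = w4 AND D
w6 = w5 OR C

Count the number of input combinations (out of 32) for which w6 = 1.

22

w6 = w5 OR C must be 1, so at least one of w5, C is 1.
Enumerating the 32 input combinations, 22 give w6 = 1 and 10 give w6 = 0.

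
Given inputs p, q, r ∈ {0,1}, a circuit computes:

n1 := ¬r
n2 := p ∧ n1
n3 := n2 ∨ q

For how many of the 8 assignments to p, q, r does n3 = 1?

n3 = n2 ∨ q must be 1, so at least one of n2, q is 1.
Satisfying assignments:
  p=0, q=1, r=0
  p=0, q=1, r=1
  p=1, q=0, r=0
  p=1, q=1, r=0
  p=1, q=1, r=1

5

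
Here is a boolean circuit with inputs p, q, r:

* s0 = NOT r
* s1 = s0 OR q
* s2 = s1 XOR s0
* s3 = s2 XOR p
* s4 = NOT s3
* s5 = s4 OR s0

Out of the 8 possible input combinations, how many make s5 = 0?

2

s5 = s4 OR s0 must be 0, so both s4 = 0 and s0 = 0.
s4 = NOT s3 must be 0, so s3 = 1.
s0 = NOT r must be 0, so r = 1.
Satisfying assignments:
  p=0, q=1, r=1
  p=1, q=0, r=1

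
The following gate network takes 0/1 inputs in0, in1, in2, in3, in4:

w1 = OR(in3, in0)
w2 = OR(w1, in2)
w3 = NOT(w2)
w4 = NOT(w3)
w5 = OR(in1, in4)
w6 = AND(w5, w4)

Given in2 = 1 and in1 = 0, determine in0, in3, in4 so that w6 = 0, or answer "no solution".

Check with in2 = 1 and in1 = 0 and in0=1, in3=1, in4=0:
w1 = OR(in3, in0) = OR(1, 1) = 1
w2 = OR(w1, in2) = OR(1, 1) = 1
w3 = NOT(w2) = NOT 1 = 0
w4 = NOT(w3) = NOT 0 = 1
w5 = OR(in1, in4) = OR(0, 0) = 0
w6 = AND(w5, w4) = AND(0, 1) = 0
So w6 = 0.

in0=1 in3=1 in4=0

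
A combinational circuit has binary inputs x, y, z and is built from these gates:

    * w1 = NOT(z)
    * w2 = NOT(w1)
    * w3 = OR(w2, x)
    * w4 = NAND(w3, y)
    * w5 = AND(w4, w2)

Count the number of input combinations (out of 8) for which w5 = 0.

w5 = AND(w4, w2) must be 0, so at least one of w4, w2 is 0.
Enumerating the 8 input combinations, 6 give w5 = 0 and 2 give w5 = 1.

6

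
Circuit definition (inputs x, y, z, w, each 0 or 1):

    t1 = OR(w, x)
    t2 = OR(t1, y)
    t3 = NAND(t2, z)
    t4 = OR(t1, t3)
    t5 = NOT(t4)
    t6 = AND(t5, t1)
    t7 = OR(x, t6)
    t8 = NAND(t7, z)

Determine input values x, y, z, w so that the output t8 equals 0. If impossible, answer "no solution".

x=1 y=0 z=1 w=1

t8 = NAND(t7, z) must be 0, so both t7 = 1 and z = 1.
t7 = OR(x, t6) must be 1, so at least one of x, t6 is 1.
Check with x=1 y=0 z=1 w=1:
t1 = OR(w, x) = OR(1, 1) = 1
t2 = OR(t1, y) = OR(1, 0) = 1
t3 = NAND(t2, z) = NAND(1, 1) = 0
t4 = OR(t1, t3) = OR(1, 0) = 1
t5 = NOT(t4) = NOT 1 = 0
t6 = AND(t5, t1) = AND(0, 1) = 0
t7 = OR(x, t6) = OR(1, 0) = 1
t8 = NAND(t7, z) = NAND(1, 1) = 0
So t8 = 0 as required.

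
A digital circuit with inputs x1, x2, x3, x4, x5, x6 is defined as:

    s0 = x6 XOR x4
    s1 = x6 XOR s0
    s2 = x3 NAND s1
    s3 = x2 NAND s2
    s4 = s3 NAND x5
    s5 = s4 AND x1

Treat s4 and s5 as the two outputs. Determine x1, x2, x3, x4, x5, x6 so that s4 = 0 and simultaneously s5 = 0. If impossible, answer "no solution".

Check with x1=0 x2=0 x3=0 x4=1 x5=1 x6=1:
s0 = x6 XOR x4 = 1 XOR 1 = 0
s1 = x6 XOR s0 = 1 XOR 0 = 1
s2 = x3 NAND s1 = 0 NAND 1 = 1
s3 = x2 NAND s2 = 0 NAND 1 = 1
s4 = s3 NAND x5 = 1 NAND 1 = 0
s5 = s4 AND x1 = 0 AND 0 = 0
So s4 = 0 and s5 = 0.

x1=0 x2=0 x3=0 x4=1 x5=1 x6=1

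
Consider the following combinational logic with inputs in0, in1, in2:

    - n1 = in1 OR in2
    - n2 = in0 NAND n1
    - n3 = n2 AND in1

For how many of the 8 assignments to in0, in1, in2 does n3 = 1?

2

n3 = n2 AND in1 must be 1, so both n2 = 1 and in1 = 1.
n2 = in0 NAND n1 must be 1, so at least one of in0, n1 is 0.
Satisfying assignments:
  in0=0, in1=1, in2=0
  in0=0, in1=1, in2=1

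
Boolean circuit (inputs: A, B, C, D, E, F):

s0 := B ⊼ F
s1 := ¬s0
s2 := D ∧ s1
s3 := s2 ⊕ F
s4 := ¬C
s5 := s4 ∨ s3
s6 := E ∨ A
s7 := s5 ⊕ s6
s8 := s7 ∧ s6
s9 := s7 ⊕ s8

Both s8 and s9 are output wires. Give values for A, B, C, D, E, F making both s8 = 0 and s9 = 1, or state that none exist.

A=0, B=1, C=0, D=0, E=0, F=1

Check with A=0, B=1, C=0, D=0, E=0, F=1:
s0 = B ⊼ F = 1 ⊼ 1 = 0
s1 = ¬s0 = ¬0 = 1
s2 = D ∧ s1 = 0 ∧ 1 = 0
s3 = s2 ⊕ F = 0 ⊕ 1 = 1
s4 = ¬C = ¬0 = 1
s5 = s4 ∨ s3 = 1 ∨ 1 = 1
s6 = E ∨ A = 0 ∨ 0 = 0
s7 = s5 ⊕ s6 = 1 ⊕ 0 = 1
s8 = s7 ∧ s6 = 1 ∧ 0 = 0
s9 = s7 ⊕ s8 = 1 ⊕ 0 = 1
So s8 = 0 and s9 = 1.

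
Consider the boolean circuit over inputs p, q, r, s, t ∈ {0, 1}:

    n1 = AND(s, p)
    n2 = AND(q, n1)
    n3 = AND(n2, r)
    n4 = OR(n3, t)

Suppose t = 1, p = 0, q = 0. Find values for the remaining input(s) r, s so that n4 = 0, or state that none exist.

With t = 1, p = 0, q = 0 fixed, none of the 4 settings of r, s give n4 = 0.
For example, with r=1, s=0:
n1 = AND(s, p) = AND(0, 0) = 0
n2 = AND(q, n1) = AND(0, 0) = 0
n3 = AND(n2, r) = AND(0, 1) = 0
n4 = OR(n3, t) = OR(0, 1) = 1
giving n4 = 1 ≠ 0.

no solution exists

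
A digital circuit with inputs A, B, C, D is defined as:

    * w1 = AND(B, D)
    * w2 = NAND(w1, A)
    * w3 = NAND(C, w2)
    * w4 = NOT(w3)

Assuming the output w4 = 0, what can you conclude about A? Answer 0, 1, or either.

Both values of A occur among assignments with w4 = 0:
  A=0: A=0, B=0, C=0, D=0
  A=1: A=1, B=0, C=0, D=0

either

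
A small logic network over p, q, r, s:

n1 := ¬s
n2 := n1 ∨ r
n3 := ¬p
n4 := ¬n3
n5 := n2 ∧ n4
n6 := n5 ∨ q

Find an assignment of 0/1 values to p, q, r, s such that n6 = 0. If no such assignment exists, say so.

n6 = n5 ∨ q must be 0, so both n5 = 0 and q = 0.
n5 = n2 ∧ n4 must be 0, so at least one of n2, n4 is 0.
Check with p=0, q=0, r=1, s=0:
n1 = ¬s = ¬0 = 1
n2 = n1 ∨ r = 1 ∨ 1 = 1
n3 = ¬p = ¬0 = 1
n4 = ¬n3 = ¬1 = 0
n5 = n2 ∧ n4 = 1 ∧ 0 = 0
n6 = n5 ∨ q = 0 ∨ 0 = 0
So n6 = 0 as required.

p=0, q=0, r=1, s=0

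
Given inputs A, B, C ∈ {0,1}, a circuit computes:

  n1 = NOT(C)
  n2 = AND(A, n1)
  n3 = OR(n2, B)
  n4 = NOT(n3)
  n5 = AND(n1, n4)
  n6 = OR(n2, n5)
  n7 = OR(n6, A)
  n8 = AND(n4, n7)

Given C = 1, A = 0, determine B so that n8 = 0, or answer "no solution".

Check with C = 1, A = 0 and B=1:
n1 = NOT(C) = NOT 1 = 0
n2 = AND(A, n1) = AND(0, 0) = 0
n3 = OR(n2, B) = OR(0, 1) = 1
n4 = NOT(n3) = NOT 1 = 0
n5 = AND(n1, n4) = AND(0, 0) = 0
n6 = OR(n2, n5) = OR(0, 0) = 0
n7 = OR(n6, A) = OR(0, 0) = 0
n8 = AND(n4, n7) = AND(0, 0) = 0
So n8 = 0.

B=1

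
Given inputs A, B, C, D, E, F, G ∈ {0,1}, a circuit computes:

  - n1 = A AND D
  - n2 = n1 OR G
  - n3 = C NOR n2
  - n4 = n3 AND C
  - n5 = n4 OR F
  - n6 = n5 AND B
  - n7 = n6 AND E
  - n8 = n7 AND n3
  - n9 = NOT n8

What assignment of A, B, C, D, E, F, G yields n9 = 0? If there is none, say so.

A=1, B=1, C=0, D=0, E=1, F=1, G=0

n9 = NOT n8 must be 0, so n8 = 1.
Check with A=1, B=1, C=0, D=0, E=1, F=1, G=0:
n1 = A AND D = 1 AND 0 = 0
n2 = n1 OR G = 0 OR 0 = 0
n3 = C NOR n2 = 0 NOR 0 = 1
n4 = n3 AND C = 1 AND 0 = 0
n5 = n4 OR F = 0 OR 1 = 1
n6 = n5 AND B = 1 AND 1 = 1
n7 = n6 AND E = 1 AND 1 = 1
n8 = n7 AND n3 = 1 AND 1 = 1
n9 = NOT n8 = NOT 1 = 0
So n9 = 0 as required.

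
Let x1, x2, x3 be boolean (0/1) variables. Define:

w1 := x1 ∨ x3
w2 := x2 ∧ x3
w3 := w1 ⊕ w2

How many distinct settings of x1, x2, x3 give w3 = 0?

4

w3 = w1 ⊕ w2 must be 0, so w1 and w2 are equal.
Satisfying assignments:
  x1=0, x2=0, x3=0
  x1=0, x2=1, x3=0
  x1=0, x2=1, x3=1
  x1=1, x2=1, x3=1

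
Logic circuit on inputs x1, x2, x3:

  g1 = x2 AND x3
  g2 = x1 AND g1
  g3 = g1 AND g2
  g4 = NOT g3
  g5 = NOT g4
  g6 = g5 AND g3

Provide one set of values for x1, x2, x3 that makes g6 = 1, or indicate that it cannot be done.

g6 = g5 AND g3 must be 1, so both g5 = 1 and g3 = 1.
Check with x1=1, x2=1, x3=1:
g1 = x2 AND x3 = 1 AND 1 = 1
g2 = x1 AND g1 = 1 AND 1 = 1
g3 = g1 AND g2 = 1 AND 1 = 1
g4 = NOT g3 = NOT 1 = 0
g5 = NOT g4 = NOT 0 = 1
g6 = g5 AND g3 = 1 AND 1 = 1
So g6 = 1 as required.

x1=1, x2=1, x3=1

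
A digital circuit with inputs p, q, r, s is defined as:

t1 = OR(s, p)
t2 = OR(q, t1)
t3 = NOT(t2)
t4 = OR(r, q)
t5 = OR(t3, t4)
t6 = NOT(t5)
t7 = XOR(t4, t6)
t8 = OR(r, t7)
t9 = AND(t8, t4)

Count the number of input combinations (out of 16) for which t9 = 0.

4

t9 = AND(t8, t4) must be 0, so at least one of t8, t4 is 0.
Satisfying assignments:
  p=0, q=0, r=0, s=0
  p=0, q=0, r=0, s=1
  p=1, q=0, r=0, s=0
  p=1, q=0, r=0, s=1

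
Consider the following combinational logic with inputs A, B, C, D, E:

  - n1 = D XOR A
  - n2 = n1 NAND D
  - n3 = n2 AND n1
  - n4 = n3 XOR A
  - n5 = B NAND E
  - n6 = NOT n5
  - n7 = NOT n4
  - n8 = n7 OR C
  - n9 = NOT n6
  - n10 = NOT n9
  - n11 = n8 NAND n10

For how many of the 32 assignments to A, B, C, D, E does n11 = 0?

n11 = n8 NAND n10 must be 0, so both n8 = 1 and n10 = 1.
n8 = n7 OR C must be 1, so at least one of n7, C is 1.
Enumerating the 32 input combinations, 7 give n11 = 0 and 25 give n11 = 1.

7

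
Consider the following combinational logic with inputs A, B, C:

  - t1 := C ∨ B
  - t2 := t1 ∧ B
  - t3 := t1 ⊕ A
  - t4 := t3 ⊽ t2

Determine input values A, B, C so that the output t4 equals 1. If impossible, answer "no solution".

Check with A=1, B=0, C=1:
t1 = C ∨ B = 1 ∨ 0 = 1
t2 = t1 ∧ B = 1 ∧ 0 = 0
t3 = t1 ⊕ A = 1 ⊕ 1 = 0
t4 = t3 ⊽ t2 = 0 ⊽ 0 = 1
So t4 = 1 as required.

A=1, B=0, C=1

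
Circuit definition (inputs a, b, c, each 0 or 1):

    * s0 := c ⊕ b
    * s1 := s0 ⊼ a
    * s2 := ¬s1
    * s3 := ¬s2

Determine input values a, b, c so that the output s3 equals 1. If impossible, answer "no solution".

a=0, b=1, c=1

Check with a=0, b=1, c=1:
s0 = c ⊕ b = 1 ⊕ 1 = 0
s1 = s0 ⊼ a = 0 ⊼ 0 = 1
s2 = ¬s1 = ¬1 = 0
s3 = ¬s2 = ¬0 = 1
So s3 = 1 as required.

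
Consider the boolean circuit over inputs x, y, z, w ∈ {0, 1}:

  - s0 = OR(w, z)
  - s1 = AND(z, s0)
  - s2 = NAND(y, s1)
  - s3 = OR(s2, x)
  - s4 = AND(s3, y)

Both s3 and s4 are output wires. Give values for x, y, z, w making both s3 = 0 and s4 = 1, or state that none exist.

Across all 16 input combinations, none give both s3 = 0 and s4 = 1.

no solution exists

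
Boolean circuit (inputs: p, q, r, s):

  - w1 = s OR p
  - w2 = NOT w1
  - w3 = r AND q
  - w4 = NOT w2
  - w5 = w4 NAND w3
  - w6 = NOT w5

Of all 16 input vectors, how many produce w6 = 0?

w6 = NOT w5 must be 0, so w5 = 1.
w5 = w4 NAND w3 must be 1, so at least one of w4, w3 is 0.
Enumerating the 16 input combinations, 13 give w6 = 0 and 3 give w6 = 1.

13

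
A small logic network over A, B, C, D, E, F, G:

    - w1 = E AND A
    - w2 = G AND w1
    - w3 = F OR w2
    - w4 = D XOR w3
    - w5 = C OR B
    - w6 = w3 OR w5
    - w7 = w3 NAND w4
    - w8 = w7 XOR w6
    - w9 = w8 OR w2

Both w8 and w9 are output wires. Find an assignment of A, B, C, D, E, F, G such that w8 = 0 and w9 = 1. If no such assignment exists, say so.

Check with A=1, B=1, C=1, D=1, E=1, F=0, G=1:
w1 = E AND A = 1 AND 1 = 1
w2 = G AND w1 = 1 AND 1 = 1
w3 = F OR w2 = 0 OR 1 = 1
w4 = D XOR w3 = 1 XOR 1 = 0
w5 = C OR B = 1 OR 1 = 1
w6 = w3 OR w5 = 1 OR 1 = 1
w7 = w3 NAND w4 = 1 NAND 0 = 1
w8 = w7 XOR w6 = 1 XOR 1 = 0
w9 = w8 OR w2 = 0 OR 1 = 1
So w8 = 0 and w9 = 1.

A=1, B=1, C=1, D=1, E=1, F=0, G=1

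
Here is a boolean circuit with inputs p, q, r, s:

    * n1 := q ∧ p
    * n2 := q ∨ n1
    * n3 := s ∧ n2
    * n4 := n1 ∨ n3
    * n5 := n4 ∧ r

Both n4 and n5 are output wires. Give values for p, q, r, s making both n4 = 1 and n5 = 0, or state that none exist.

p=1 q=1 r=0 s=1

Check with p=1 q=1 r=0 s=1:
n1 = q ∧ p = 1 ∧ 1 = 1
n2 = q ∨ n1 = 1 ∨ 1 = 1
n3 = s ∧ n2 = 1 ∧ 1 = 1
n4 = n1 ∨ n3 = 1 ∨ 1 = 1
n5 = n4 ∧ r = 1 ∧ 0 = 0
So n4 = 1 and n5 = 0.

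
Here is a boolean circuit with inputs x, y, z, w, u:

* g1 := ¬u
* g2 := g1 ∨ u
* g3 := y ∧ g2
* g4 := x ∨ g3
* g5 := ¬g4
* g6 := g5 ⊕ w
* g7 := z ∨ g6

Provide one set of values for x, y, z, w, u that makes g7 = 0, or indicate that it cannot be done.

g7 = z ∨ g6 must be 0, so both z = 0 and g6 = 0.
Check with x=1, y=0, z=0, w=0, u=0:
g1 = ¬u = ¬0 = 1
g2 = g1 ∨ u = 1 ∨ 0 = 1
g3 = y ∧ g2 = 0 ∧ 1 = 0
g4 = x ∨ g3 = 1 ∨ 0 = 1
g5 = ¬g4 = ¬1 = 0
g6 = g5 ⊕ w = 0 ⊕ 0 = 0
g7 = z ∨ g6 = 0 ∨ 0 = 0
So g7 = 0 as required.

x=1, y=0, z=0, w=0, u=0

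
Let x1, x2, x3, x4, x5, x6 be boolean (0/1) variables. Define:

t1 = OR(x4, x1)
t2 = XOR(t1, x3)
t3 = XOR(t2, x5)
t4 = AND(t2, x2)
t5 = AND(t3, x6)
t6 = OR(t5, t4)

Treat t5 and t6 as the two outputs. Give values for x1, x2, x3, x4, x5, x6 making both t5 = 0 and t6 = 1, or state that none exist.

x1=1, x2=1, x3=0, x4=0, x5=1, x6=1

Check with x1=1, x2=1, x3=0, x4=0, x5=1, x6=1:
t1 = OR(x4, x1) = OR(0, 1) = 1
t2 = XOR(t1, x3) = XOR(1, 0) = 1
t3 = XOR(t2, x5) = XOR(1, 1) = 0
t4 = AND(t2, x2) = AND(1, 1) = 1
t5 = AND(t3, x6) = AND(0, 1) = 0
t6 = OR(t5, t4) = OR(0, 1) = 1
So t5 = 0 and t6 = 1.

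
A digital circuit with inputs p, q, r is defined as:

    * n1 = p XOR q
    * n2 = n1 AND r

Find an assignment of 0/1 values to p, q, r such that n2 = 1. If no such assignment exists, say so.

n2 = n1 AND r must be 1, so both n1 = 1 and r = 1.
n1 = p XOR q must be 1, so p and q differ.
Check with p=1, q=0, r=1:
n1 = p XOR q = 1 XOR 0 = 1
n2 = n1 AND r = 1 AND 1 = 1
So n2 = 1 as required.

p=1, q=0, r=1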